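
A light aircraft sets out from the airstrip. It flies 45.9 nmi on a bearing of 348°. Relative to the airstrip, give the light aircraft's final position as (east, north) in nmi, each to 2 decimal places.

Leg 1 (348°, 45.9 nmi): east 45.9 sin 348° = -9.54, north 45.9 cos 348° = 44.90
Summing: -9.54 nmi east, 44.90 nmi north → (-9.54, 44.90).

(-9.54, 44.90)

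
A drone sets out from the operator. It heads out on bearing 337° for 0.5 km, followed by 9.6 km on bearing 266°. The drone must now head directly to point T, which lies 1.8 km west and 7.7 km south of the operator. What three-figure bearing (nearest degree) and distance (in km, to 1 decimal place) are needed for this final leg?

Leg 1 (337°, 0.5 km): east 0.5 sin 337° = -0.20, north 0.5 cos 337° = 0.46
Leg 2 (266°, 9.6 km): east 9.6 sin 266° = -9.58, north 9.6 cos 266° = -0.67
Current position: (-9.77, -0.21). Target: (-1.8, -7.7). Remaining: Δeast = 7.97, Δnorth = -7.49.
Bearing = atan2(7.97, -7.49) mod 360° = 133.22°; distance = √((7.97)² + (-7.49)²) = 10.939 km.

133°, 10.9 km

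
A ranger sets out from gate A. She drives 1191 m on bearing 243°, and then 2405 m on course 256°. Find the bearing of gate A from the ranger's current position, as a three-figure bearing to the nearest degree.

Leg 1 (243°, 1191 m): east 1191 sin 243° = -1061.19, north 1191 cos 243° = -540.70
Leg 2 (256°, 2405 m): east 2405 sin 256° = -2333.56, north 2405 cos 256° = -581.82
Net displacement: -3394.75 east, -1122.52 north. Direction back to start is (3394.75, 1122.52): bearing = atan2(3394.75, 1122.52) mod 360° = 71.70° ≈ 072°.

072°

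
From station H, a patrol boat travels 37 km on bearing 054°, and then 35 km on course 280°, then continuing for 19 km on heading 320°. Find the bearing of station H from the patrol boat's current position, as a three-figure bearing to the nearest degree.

158°

Leg 1 (054°, 37 km): east 37 sin 54° = 29.93, north 37 cos 54° = 21.75
Leg 2 (280°, 35 km): east 35 sin 280° = -34.47, north 35 cos 280° = 6.08
Leg 3 (320°, 19 km): east 19 sin 320° = -12.21, north 19 cos 320° = 14.55
Net displacement: -16.75 east, 42.38 north. Direction back to start is (16.75, -42.38): bearing = atan2(16.75, -42.38) mod 360° = 158.44° ≈ 158°.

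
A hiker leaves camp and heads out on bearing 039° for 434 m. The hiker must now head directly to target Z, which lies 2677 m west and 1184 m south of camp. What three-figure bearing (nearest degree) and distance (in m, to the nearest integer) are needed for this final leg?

243°, 3319 m

Leg 1 (039°, 434 m): east 434 sin 39° = 273.13, north 434 cos 39° = 337.28
Current position: (273.13, 337.28). Target: (-2677, -1184). Remaining: Δeast = -2950.13, Δnorth = -1521.28.
Bearing = atan2(-2950.13, -1521.28) mod 360° = 242.72°; distance = √((-2950.13)² + (-1521.28)²) = 3319.267 m.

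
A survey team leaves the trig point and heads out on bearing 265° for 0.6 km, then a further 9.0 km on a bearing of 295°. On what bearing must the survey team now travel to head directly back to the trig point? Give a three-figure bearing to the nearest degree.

113°

Leg 1 (265°, 0.6 km): east 0.6 sin 265° = -0.60, north 0.6 cos 265° = -0.05
Leg 2 (295°, 9.0 km): east 9.0 sin 295° = -8.16, north 9.0 cos 295° = 3.80
Net displacement: -8.75 east, 3.75 north. Direction back to start is (8.75, -3.75): bearing = atan2(8.75, -3.75) mod 360° = 113.19° ≈ 113°.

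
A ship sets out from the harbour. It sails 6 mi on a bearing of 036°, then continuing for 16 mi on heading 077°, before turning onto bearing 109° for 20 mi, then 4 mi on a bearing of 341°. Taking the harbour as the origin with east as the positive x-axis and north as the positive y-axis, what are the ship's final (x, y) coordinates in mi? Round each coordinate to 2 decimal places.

(36.72, 5.72)

Leg 1 (036°, 6 mi): east 6 sin 36° = 3.53, north 6 cos 36° = 4.85
Leg 2 (077°, 16 mi): east 16 sin 77° = 15.59, north 16 cos 77° = 3.60
Leg 3 (109°, 20 mi): east 20 sin 109° = 18.91, north 20 cos 109° = -6.51
Leg 4 (341°, 4 mi): east 4 sin 341° = -1.30, north 4 cos 341° = 3.78
Summing: 36.72 mi east, 5.72 mi north → (36.72, 5.72).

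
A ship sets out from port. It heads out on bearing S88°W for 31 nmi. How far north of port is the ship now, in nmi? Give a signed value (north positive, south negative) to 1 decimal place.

-1.1 nmi

Leg 1 (S88°W, 31 nmi): east 31 sin 268° = -30.98, north 31 cos 268° = -1.08
Net north component: -1.08 nmi.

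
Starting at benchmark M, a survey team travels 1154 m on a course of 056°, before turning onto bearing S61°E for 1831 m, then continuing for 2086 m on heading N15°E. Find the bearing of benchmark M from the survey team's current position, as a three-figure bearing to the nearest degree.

Leg 1 (056°, 1154 m): east 1154 sin 56° = 956.71, north 1154 cos 56° = 645.31
Leg 2 (S61°E, 1831 m): east 1831 sin 119° = 1601.43, north 1831 cos 119° = -887.69
Leg 3 (N15°E, 2086 m): east 2086 sin 15° = 539.90, north 2086 cos 15° = 2014.92
Net displacement: 3098.03 east, 1772.54 north. Direction back to start is (-3098.03, -1772.54): bearing = atan2(-3098.03, -1772.54) mod 360° = 240.22° ≈ 240°.

240°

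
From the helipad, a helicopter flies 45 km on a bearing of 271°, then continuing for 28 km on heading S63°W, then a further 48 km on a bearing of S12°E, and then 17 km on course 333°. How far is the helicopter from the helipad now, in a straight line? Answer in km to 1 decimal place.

80.6 km

Leg 1 (271°, 45 km): east 45 sin 271° = -44.99, north 45 cos 271° = 0.79
Leg 2 (S63°W, 28 km): east 28 sin 243° = -24.95, north 28 cos 243° = -12.71
Leg 3 (S12°E, 48 km): east 48 sin 168° = 9.98, north 48 cos 168° = -46.95
Leg 4 (333°, 17 km): east 17 sin 333° = -7.72, north 17 cos 333° = 15.15
Net: -67.68 east, -43.73 north. Distance = √((-67.68)² + (-43.73)²) = 80.578 km.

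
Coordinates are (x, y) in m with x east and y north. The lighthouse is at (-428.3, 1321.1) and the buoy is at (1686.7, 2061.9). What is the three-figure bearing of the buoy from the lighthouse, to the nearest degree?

Δeast = 1686.7 − -428.3 = 2115.00; Δnorth = 2061.9 − 1321.1 = 740.80.
Bearing = atan2(Δeast, Δnorth) mod 360° = 70.70° ≈ 071°.

071°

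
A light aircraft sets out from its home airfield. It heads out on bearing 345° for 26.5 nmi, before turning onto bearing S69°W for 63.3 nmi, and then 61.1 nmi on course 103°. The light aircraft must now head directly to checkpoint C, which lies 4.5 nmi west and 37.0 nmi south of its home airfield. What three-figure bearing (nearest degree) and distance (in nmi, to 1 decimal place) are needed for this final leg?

Leg 1 (345°, 26.5 nmi): east 26.5 sin 345° = -6.86, north 26.5 cos 345° = 25.60
Leg 2 (S69°W, 63.3 nmi): east 63.3 sin 249° = -59.10, north 63.3 cos 249° = -22.68
Leg 3 (103°, 61.1 nmi): east 61.1 sin 103° = 59.53, north 61.1 cos 103° = -13.74
Current position: (-6.42, -10.83). Target: (-4.5, -37.0). Remaining: Δeast = 1.92, Δnorth = -26.17.
Bearing = atan2(1.92, -26.17) mod 360° = 175.80°; distance = √((1.92)² + (-26.17)²) = 26.238 nmi.

176°, 26.2 nmi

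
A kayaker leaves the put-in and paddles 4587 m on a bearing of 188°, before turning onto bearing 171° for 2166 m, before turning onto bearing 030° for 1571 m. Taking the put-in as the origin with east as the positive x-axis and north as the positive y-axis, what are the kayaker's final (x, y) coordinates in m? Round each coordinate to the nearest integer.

(486, -5321)

Leg 1 (188°, 4587 m): east 4587 sin 188° = -638.39, north 4587 cos 188° = -4542.36
Leg 2 (171°, 2166 m): east 2166 sin 171° = 338.84, north 2166 cos 171° = -2139.33
Leg 3 (030°, 1571 m): east 1571 sin 30° = 785.50, north 1571 cos 30° = 1360.53
Summing: 485.95 m east, -5321.17 m north → (486, -5321).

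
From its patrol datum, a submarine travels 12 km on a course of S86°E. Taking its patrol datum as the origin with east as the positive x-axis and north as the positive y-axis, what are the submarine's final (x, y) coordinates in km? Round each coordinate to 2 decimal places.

Leg 1 (S86°E, 12 km): east 12 sin 94° = 11.97, north 12 cos 94° = -0.84
Summing: 11.97 km east, -0.84 km north → (11.97, -0.84).

(11.97, -0.84)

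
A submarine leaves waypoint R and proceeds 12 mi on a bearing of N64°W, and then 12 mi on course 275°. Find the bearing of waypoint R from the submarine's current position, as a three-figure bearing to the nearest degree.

105°

Leg 1 (N64°W, 12 mi): east 12 sin 296° = -10.79, north 12 cos 296° = 5.26
Leg 2 (275°, 12 mi): east 12 sin 275° = -11.95, north 12 cos 275° = 1.05
Net displacement: -22.74 east, 6.31 north. Direction back to start is (22.74, -6.31): bearing = atan2(22.74, -6.31) mod 360° = 105.50° ≈ 105°.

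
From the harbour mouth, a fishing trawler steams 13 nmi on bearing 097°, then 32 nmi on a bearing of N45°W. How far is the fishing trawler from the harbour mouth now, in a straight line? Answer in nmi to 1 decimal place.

23.2 nmi

Leg 1 (097°, 13 nmi): east 13 sin 97° = 12.90, north 13 cos 97° = -1.58
Leg 2 (N45°W, 32 nmi): east 32 sin 315° = -22.63, north 32 cos 315° = 22.63
Net: -9.72 east, 21.04 north. Distance = √((-9.72)² + (21.04)²) = 23.181 nmi.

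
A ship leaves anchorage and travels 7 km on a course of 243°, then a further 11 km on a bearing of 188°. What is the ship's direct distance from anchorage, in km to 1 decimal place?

16.1 km

Leg 1 (243°, 7 km): east 7 sin 243° = -6.24, north 7 cos 243° = -3.18
Leg 2 (188°, 11 km): east 11 sin 188° = -1.53, north 11 cos 188° = -10.89
Net: -7.77 east, -14.07 north. Distance = √((-7.77)² + (-14.07)²) = 16.073 km.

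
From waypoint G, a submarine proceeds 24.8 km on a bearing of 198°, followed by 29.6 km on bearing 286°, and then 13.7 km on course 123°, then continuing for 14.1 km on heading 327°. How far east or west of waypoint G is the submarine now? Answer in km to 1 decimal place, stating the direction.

32.3 km west

Leg 1 (198°, 24.8 km): east 24.8 sin 198° = -7.66, north 24.8 cos 198° = -23.59
Leg 2 (286°, 29.6 km): east 29.6 sin 286° = -28.45, north 29.6 cos 286° = 8.16
Leg 3 (123°, 13.7 km): east 13.7 sin 123° = 11.49, north 13.7 cos 123° = -7.46
Leg 4 (327°, 14.1 km): east 14.1 sin 327° = -7.68, north 14.1 cos 327° = 11.83
Net east component: -32.31 km.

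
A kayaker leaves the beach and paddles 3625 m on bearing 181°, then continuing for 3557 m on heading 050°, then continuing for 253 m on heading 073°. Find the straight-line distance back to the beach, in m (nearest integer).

3167 m

Leg 1 (181°, 3625 m): east 3625 sin 181° = -63.26, north 3625 cos 181° = -3624.45
Leg 2 (050°, 3557 m): east 3557 sin 50° = 2724.82, north 3557 cos 50° = 2286.40
Leg 3 (073°, 253 m): east 253 sin 73° = 241.95, north 253 cos 73° = 73.97
Net: 2903.50 east, -1264.08 north. Distance = √((2903.50)² + (-1264.08)²) = 3166.736 m.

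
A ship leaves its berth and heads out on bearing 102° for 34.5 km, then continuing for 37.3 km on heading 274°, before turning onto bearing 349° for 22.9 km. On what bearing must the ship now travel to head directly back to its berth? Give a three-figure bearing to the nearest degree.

156°

Leg 1 (102°, 34.5 km): east 34.5 sin 102° = 33.75, north 34.5 cos 102° = -7.17
Leg 2 (274°, 37.3 km): east 37.3 sin 274° = -37.21, north 37.3 cos 274° = 2.60
Leg 3 (349°, 22.9 km): east 22.9 sin 349° = -4.37, north 22.9 cos 349° = 22.48
Net displacement: -7.83 east, 17.91 north. Direction back to start is (7.83, -17.91): bearing = atan2(7.83, -17.91) mod 360° = 156.38° ≈ 156°.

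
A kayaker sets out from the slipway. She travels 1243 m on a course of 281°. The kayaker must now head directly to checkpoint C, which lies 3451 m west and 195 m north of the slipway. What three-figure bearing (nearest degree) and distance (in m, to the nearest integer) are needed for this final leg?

Leg 1 (281°, 1243 m): east 1243 sin 281° = -1220.16, north 1243 cos 281° = 237.18
Current position: (-1220.16, 237.18). Target: (-3451, 195). Remaining: Δeast = -2230.84, Δnorth = -42.18.
Bearing = atan2(-2230.84, -42.18) mod 360° = 268.92°; distance = √((-2230.84)² + (-42.18)²) = 2231.236 m.

269°, 2231 m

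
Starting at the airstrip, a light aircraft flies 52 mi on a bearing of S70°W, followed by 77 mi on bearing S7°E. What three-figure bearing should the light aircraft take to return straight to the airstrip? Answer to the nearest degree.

023°

Leg 1 (S70°W, 52 mi): east 52 sin 250° = -48.86, north 52 cos 250° = -17.79
Leg 2 (S7°E, 77 mi): east 77 sin 173° = 9.38, north 77 cos 173° = -76.43
Net displacement: -39.48 east, -94.21 north. Direction back to start is (39.48, 94.21): bearing = atan2(39.48, 94.21) mod 360° = 22.74° ≈ 023°.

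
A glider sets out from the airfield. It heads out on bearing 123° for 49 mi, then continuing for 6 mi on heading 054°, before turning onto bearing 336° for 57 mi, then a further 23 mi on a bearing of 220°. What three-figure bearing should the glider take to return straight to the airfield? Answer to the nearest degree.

215°

Leg 1 (123°, 49 mi): east 49 sin 123° = 41.09, north 49 cos 123° = -26.69
Leg 2 (054°, 6 mi): east 6 sin 54° = 4.85, north 6 cos 54° = 3.53
Leg 3 (336°, 57 mi): east 57 sin 336° = -23.18, north 57 cos 336° = 52.07
Leg 4 (220°, 23 mi): east 23 sin 220° = -14.78, north 23 cos 220° = -17.62
Net displacement: 7.98 east, 11.29 north. Direction back to start is (-7.98, -11.29): bearing = atan2(-7.98, -11.29) mod 360° = 215.25° ≈ 215°.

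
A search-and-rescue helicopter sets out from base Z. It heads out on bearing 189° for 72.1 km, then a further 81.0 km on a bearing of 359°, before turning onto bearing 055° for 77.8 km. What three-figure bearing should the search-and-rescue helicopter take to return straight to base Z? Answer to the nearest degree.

223°

Leg 1 (189°, 72.1 km): east 72.1 sin 189° = -11.28, north 72.1 cos 189° = -71.21
Leg 2 (359°, 81.0 km): east 81.0 sin 359° = -1.41, north 81.0 cos 359° = 80.99
Leg 3 (055°, 77.8 km): east 77.8 sin 55° = 63.73, north 77.8 cos 55° = 44.62
Net displacement: 51.04 east, 54.40 north. Direction back to start is (-51.04, -54.40): bearing = atan2(-51.04, -54.40) mod 360° = 223.17° ≈ 223°.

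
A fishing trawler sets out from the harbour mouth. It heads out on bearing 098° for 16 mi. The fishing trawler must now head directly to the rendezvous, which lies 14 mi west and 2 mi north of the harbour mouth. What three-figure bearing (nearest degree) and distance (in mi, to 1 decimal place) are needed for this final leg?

Leg 1 (098°, 16 mi): east 16 sin 98° = 15.84, north 16 cos 98° = -2.23
Current position: (15.84, -2.23). Target: (-14, 2). Remaining: Δeast = -29.84, Δnorth = 4.23.
Bearing = atan2(-29.84, 4.23) mod 360° = 278.06°; distance = √((-29.84)² + (4.23)²) = 30.142 mi.

278°, 30.1 mi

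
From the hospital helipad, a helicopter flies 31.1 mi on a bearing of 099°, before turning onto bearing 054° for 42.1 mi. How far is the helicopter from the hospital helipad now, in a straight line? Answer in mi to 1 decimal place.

Leg 1 (099°, 31.1 mi): east 31.1 sin 99° = 30.72, north 31.1 cos 99° = -4.87
Leg 2 (054°, 42.1 mi): east 42.1 sin 54° = 34.06, north 42.1 cos 54° = 24.75
Net: 64.78 east, 19.88 north. Distance = √((64.78)² + (19.88)²) = 67.759 mi.

67.8 mi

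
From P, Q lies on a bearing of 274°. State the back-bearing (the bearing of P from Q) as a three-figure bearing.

094°

Back-bearing = 274° − 180° = 094°.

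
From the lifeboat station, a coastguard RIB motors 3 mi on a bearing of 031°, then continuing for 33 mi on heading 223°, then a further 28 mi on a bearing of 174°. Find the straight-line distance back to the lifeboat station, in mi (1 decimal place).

Leg 1 (031°, 3 mi): east 3 sin 31° = 1.55, north 3 cos 31° = 2.57
Leg 2 (223°, 33 mi): east 33 sin 223° = -22.51, north 33 cos 223° = -24.13
Leg 3 (174°, 28 mi): east 28 sin 174° = 2.93, north 28 cos 174° = -27.85
Net: -18.03 east, -49.41 north. Distance = √((-18.03)² + (-49.41)²) = 52.598 mi.

52.6 mi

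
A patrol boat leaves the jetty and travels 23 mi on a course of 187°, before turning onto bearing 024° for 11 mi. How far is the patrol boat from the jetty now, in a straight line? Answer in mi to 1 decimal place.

12.9 mi

Leg 1 (187°, 23 mi): east 23 sin 187° = -2.80, north 23 cos 187° = -22.83
Leg 2 (024°, 11 mi): east 11 sin 24° = 4.47, north 11 cos 24° = 10.05
Net: 1.67 east, -12.78 north. Distance = √((1.67)² + (-12.78)²) = 12.888 mi.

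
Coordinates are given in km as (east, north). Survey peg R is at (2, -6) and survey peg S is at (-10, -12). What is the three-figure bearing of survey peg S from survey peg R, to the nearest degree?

Δeast = -10 − 2 = -12.00; Δnorth = -12 − -6 = -6.00.
Bearing = atan2(Δeast, Δnorth) mod 360° = 243.43° ≈ 243°.

243°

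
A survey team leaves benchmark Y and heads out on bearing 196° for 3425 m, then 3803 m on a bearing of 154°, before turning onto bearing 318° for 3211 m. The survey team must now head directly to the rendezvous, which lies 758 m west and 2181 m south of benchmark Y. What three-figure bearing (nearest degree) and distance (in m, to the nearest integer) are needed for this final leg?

017°, 2245 m

Leg 1 (196°, 3425 m): east 3425 sin 196° = -944.06, north 3425 cos 196° = -3292.32
Leg 2 (154°, 3803 m): east 3803 sin 154° = 1667.13, north 3803 cos 154° = -3418.11
Leg 3 (318°, 3211 m): east 3211 sin 318° = -2148.58, north 3211 cos 318° = 2386.24
Current position: (-1425.51, -4324.20). Target: (-758, -2181). Remaining: Δeast = 667.51, Δnorth = 2143.20.
Bearing = atan2(667.51, 2143.20) mod 360° = 17.30°; distance = √((667.51)² + (2143.20)²) = 2244.741 m.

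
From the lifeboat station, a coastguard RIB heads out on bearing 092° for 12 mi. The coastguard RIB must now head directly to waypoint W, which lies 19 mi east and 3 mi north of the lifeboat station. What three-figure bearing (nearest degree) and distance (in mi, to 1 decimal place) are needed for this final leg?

064°, 7.8 mi

Leg 1 (092°, 12 mi): east 12 sin 92° = 11.99, north 12 cos 92° = -0.42
Current position: (11.99, -0.42). Target: (19, 3). Remaining: Δeast = 7.01, Δnorth = 3.42.
Bearing = atan2(7.01, 3.42) mod 360° = 63.99°; distance = √((7.01)² + (3.42)²) = 7.797 mi.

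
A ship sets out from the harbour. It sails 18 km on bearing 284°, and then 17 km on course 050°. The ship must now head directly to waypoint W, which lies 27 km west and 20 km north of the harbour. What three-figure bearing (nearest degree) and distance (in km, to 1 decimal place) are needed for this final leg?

Leg 1 (284°, 18 km): east 18 sin 284° = -17.47, north 18 cos 284° = 4.35
Leg 2 (050°, 17 km): east 17 sin 50° = 13.02, north 17 cos 50° = 10.93
Current position: (-4.44, 15.28). Target: (-27, 20). Remaining: Δeast = -22.56, Δnorth = 4.72.
Bearing = atan2(-22.56, 4.72) mod 360° = 281.81°; distance = √((-22.56)² + (4.72)²) = 23.046 km.

282°, 23.0 km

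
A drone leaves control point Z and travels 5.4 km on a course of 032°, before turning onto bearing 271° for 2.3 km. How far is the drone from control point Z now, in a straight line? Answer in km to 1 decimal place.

4.7 km

Leg 1 (032°, 5.4 km): east 5.4 sin 32° = 2.86, north 5.4 cos 32° = 4.58
Leg 2 (271°, 2.3 km): east 2.3 sin 271° = -2.30, north 2.3 cos 271° = 0.04
Net: 0.56 east, 4.62 north. Distance = √((0.56)² + (4.62)²) = 4.654 km.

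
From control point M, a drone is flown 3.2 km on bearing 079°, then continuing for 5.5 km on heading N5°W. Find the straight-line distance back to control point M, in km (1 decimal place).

6.6 km

Leg 1 (079°, 3.2 km): east 3.2 sin 79° = 3.14, north 3.2 cos 79° = 0.61
Leg 2 (N5°W, 5.5 km): east 5.5 sin 355° = -0.48, north 5.5 cos 355° = 5.48
Net: 2.66 east, 6.09 north. Distance = √((2.66)² + (6.09)²) = 6.646 km.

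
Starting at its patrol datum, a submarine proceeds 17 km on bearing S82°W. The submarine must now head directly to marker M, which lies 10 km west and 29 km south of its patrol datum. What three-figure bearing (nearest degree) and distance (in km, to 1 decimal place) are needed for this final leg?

Leg 1 (S82°W, 17 km): east 17 sin 262° = -16.83, north 17 cos 262° = -2.37
Current position: (-16.83, -2.37). Target: (-10, -29). Remaining: Δeast = 6.83, Δnorth = -26.63.
Bearing = atan2(6.83, -26.63) mod 360° = 165.61°; distance = √((6.83)² + (-26.63)²) = 27.497 km.

166°, 27.5 km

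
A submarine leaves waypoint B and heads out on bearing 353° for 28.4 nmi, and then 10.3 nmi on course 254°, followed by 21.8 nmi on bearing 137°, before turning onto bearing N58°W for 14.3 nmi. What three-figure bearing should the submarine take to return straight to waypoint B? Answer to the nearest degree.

148°

Leg 1 (353°, 28.4 nmi): east 28.4 sin 353° = -3.46, north 28.4 cos 353° = 28.19
Leg 2 (254°, 10.3 nmi): east 10.3 sin 254° = -9.90, north 10.3 cos 254° = -2.84
Leg 3 (137°, 21.8 nmi): east 21.8 sin 137° = 14.87, north 21.8 cos 137° = -15.94
Leg 4 (N58°W, 14.3 nmi): east 14.3 sin 302° = -12.13, north 14.3 cos 302° = 7.58
Net displacement: -10.62 east, 16.98 north. Direction back to start is (10.62, -16.98): bearing = atan2(10.62, -16.98) mod 360° = 147.98° ≈ 148°.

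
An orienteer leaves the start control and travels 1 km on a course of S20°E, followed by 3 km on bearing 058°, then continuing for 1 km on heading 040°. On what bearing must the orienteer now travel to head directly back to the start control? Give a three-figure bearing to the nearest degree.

248°

Leg 1 (S20°E, 1 km): east 1 sin 160° = 0.34, north 1 cos 160° = -0.94
Leg 2 (058°, 3 km): east 3 sin 58° = 2.54, north 3 cos 58° = 1.59
Leg 3 (040°, 1 km): east 1 sin 40° = 0.64, north 1 cos 40° = 0.77
Net displacement: 3.53 east, 1.42 north. Direction back to start is (-3.53, -1.42): bearing = atan2(-3.53, -1.42) mod 360° = 248.14° ≈ 248°.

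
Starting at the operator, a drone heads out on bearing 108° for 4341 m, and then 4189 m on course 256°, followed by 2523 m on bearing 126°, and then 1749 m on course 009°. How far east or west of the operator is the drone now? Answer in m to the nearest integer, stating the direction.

2379 m east

Leg 1 (108°, 4341 m): east 4341 sin 108° = 4128.54, north 4341 cos 108° = -1341.44
Leg 2 (256°, 4189 m): east 4189 sin 256° = -4064.57, north 4189 cos 256° = -1013.41
Leg 3 (126°, 2523 m): east 2523 sin 126° = 2041.15, north 2523 cos 126° = -1482.98
Leg 4 (009°, 1749 m): east 1749 sin 9° = 273.60, north 1749 cos 9° = 1727.47
Net east component: 2378.72 m.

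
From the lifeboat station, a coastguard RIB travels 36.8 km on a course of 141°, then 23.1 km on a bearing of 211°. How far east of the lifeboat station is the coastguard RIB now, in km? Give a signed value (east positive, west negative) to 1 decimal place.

11.3 km

Leg 1 (141°, 36.8 km): east 36.8 sin 141° = 23.16, north 36.8 cos 141° = -28.60
Leg 2 (211°, 23.1 km): east 23.1 sin 211° = -11.90, north 23.1 cos 211° = -19.80
Net east component: 11.26 km.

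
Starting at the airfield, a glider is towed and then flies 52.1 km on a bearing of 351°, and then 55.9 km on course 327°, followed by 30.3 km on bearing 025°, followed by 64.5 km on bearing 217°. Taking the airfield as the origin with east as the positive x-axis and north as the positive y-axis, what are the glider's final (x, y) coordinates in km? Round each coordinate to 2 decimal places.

Leg 1 (351°, 52.1 km): east 52.1 sin 351° = -8.15, north 52.1 cos 351° = 51.46
Leg 2 (327°, 55.9 km): east 55.9 sin 327° = -30.45, north 55.9 cos 327° = 46.88
Leg 3 (025°, 30.3 km): east 30.3 sin 25° = 12.81, north 30.3 cos 25° = 27.46
Leg 4 (217°, 64.5 km): east 64.5 sin 217° = -38.82, north 64.5 cos 217° = -51.51
Summing: -64.61 km east, 74.29 km north → (-64.61, 74.29).

(-64.61, 74.29)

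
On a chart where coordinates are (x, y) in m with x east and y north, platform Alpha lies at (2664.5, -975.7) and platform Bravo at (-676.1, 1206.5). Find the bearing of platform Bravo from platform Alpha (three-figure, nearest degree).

Δeast = -676.1 − 2664.5 = -3340.60; Δnorth = 1206.5 − -975.7 = 2182.20.
Bearing = atan2(Δeast, Δnorth) mod 360° = 303.15° ≈ 303°.

303°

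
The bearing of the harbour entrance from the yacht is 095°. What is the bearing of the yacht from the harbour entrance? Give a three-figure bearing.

Back-bearing = 095° + 180° = 275°.

275°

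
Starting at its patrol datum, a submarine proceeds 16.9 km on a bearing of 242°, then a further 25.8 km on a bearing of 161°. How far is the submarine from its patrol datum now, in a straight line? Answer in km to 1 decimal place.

33.0 km

Leg 1 (242°, 16.9 km): east 16.9 sin 242° = -14.92, north 16.9 cos 242° = -7.93
Leg 2 (161°, 25.8 km): east 25.8 sin 161° = 8.40, north 25.8 cos 161° = -24.39
Net: -6.52 east, -32.33 north. Distance = √((-6.52)² + (-32.33)²) = 32.980 km.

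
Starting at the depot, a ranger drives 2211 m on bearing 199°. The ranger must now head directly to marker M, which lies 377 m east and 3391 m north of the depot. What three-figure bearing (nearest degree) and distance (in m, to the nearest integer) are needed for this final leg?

011°, 5590 m

Leg 1 (199°, 2211 m): east 2211 sin 199° = -719.83, north 2211 cos 199° = -2090.54
Current position: (-719.83, -2090.54). Target: (377, 3391). Remaining: Δeast = 1096.83, Δnorth = 5481.54.
Bearing = atan2(1096.83, 5481.54) mod 360° = 11.32°; distance = √((1096.83)² + (5481.54)²) = 5590.200 m.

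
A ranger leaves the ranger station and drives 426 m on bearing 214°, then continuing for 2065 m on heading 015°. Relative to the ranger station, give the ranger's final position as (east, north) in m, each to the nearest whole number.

Leg 1 (214°, 426 m): east 426 sin 214° = -238.22, north 426 cos 214° = -353.17
Leg 2 (015°, 2065 m): east 2065 sin 15° = 534.46, north 2065 cos 15° = 1994.64
Summing: 296.25 m east, 1641.47 m north → (296, 1641).

(296, 1641)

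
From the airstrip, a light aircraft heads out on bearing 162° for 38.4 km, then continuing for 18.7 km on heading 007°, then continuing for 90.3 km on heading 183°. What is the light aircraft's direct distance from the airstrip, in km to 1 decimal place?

108.5 km

Leg 1 (162°, 38.4 km): east 38.4 sin 162° = 11.87, north 38.4 cos 162° = -36.52
Leg 2 (007°, 18.7 km): east 18.7 sin 7° = 2.28, north 18.7 cos 7° = 18.56
Leg 3 (183°, 90.3 km): east 90.3 sin 183° = -4.73, north 90.3 cos 183° = -90.18
Net: 9.42 east, -108.14 north. Distance = √((9.42)² + (-108.14)²) = 108.546 km.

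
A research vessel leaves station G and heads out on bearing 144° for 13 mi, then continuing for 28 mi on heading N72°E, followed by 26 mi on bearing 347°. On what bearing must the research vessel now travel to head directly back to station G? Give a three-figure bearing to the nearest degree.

Leg 1 (144°, 13 mi): east 13 sin 144° = 7.64, north 13 cos 144° = -10.52
Leg 2 (N72°E, 28 mi): east 28 sin 72° = 26.63, north 28 cos 72° = 8.65
Leg 3 (347°, 26 mi): east 26 sin 347° = -5.85, north 26 cos 347° = 25.33
Net displacement: 28.42 east, 23.47 north. Direction back to start is (-28.42, -23.47): bearing = atan2(-28.42, -23.47) mod 360° = 230.45° ≈ 230°.

230°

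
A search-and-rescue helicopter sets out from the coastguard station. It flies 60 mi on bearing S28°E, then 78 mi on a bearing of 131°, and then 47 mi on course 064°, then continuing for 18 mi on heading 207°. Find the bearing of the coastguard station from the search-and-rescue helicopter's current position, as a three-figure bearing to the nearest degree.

309°

Leg 1 (S28°E, 60 mi): east 60 sin 152° = 28.17, north 60 cos 152° = -52.98
Leg 2 (131°, 78 mi): east 78 sin 131° = 58.87, north 78 cos 131° = -51.17
Leg 3 (064°, 47 mi): east 47 sin 64° = 42.24, north 47 cos 64° = 20.60
Leg 4 (207°, 18 mi): east 18 sin 207° = -8.17, north 18 cos 207° = -16.04
Net displacement: 121.11 east, -99.58 north. Direction back to start is (-121.11, 99.58): bearing = atan2(-121.11, 99.58) mod 360° = 309.43° ≈ 309°.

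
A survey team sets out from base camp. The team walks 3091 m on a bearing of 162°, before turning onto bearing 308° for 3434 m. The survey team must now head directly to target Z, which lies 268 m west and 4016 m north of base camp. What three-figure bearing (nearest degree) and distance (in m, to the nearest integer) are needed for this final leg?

Leg 1 (162°, 3091 m): east 3091 sin 162° = 955.17, north 3091 cos 162° = -2939.72
Leg 2 (308°, 3434 m): east 3434 sin 308° = -2706.03, north 3434 cos 308° = 2114.18
Current position: (-1750.86, -825.53). Target: (-268, 4016). Remaining: Δeast = 1482.86, Δnorth = 4841.53.
Bearing = atan2(1482.86, 4841.53) mod 360° = 17.03°; distance = √((1482.86)² + (4841.53)²) = 5063.528 m.

017°, 5064 m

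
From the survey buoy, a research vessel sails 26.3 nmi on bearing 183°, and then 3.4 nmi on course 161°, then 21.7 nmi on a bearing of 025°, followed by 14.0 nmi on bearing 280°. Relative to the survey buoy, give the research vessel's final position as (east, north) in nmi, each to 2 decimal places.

Leg 1 (183°, 26.3 nmi): east 26.3 sin 183° = -1.38, north 26.3 cos 183° = -26.26
Leg 2 (161°, 3.4 nmi): east 3.4 sin 161° = 1.11, north 3.4 cos 161° = -3.21
Leg 3 (025°, 21.7 nmi): east 21.7 sin 25° = 9.17, north 21.7 cos 25° = 19.67
Leg 4 (280°, 14.0 nmi): east 14.0 sin 280° = -13.79, north 14.0 cos 280° = 2.43
Summing: -4.89 nmi east, -7.38 nmi north → (-4.89, -7.38).

(-4.89, -7.38)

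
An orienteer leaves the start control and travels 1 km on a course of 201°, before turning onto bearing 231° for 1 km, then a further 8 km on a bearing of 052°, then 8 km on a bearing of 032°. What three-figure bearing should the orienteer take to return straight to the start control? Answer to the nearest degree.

Leg 1 (201°, 1 km): east 1 sin 201° = -0.36, north 1 cos 201° = -0.93
Leg 2 (231°, 1 km): east 1 sin 231° = -0.78, north 1 cos 231° = -0.63
Leg 3 (052°, 8 km): east 8 sin 52° = 6.30, north 8 cos 52° = 4.93
Leg 4 (032°, 8 km): east 8 sin 32° = 4.24, north 8 cos 32° = 6.78
Net displacement: 9.41 east, 10.15 north. Direction back to start is (-9.41, -10.15): bearing = atan2(-9.41, -10.15) mod 360° = 222.84° ≈ 223°.

223°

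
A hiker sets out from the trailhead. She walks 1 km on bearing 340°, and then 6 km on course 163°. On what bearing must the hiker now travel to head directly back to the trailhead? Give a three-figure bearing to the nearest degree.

Leg 1 (340°, 1 km): east 1 sin 340° = -0.34, north 1 cos 340° = 0.94
Leg 2 (163°, 6 km): east 6 sin 163° = 1.75, north 6 cos 163° = -5.74
Net displacement: 1.41 east, -4.80 north. Direction back to start is (-1.41, 4.80): bearing = atan2(-1.41, 4.80) mod 360° = 343.60° ≈ 344°.

344°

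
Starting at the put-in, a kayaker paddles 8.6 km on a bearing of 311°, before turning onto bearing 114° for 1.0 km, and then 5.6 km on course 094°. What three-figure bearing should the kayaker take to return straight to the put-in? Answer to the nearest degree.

Leg 1 (311°, 8.6 km): east 8.6 sin 311° = -6.49, north 8.6 cos 311° = 5.64
Leg 2 (114°, 1.0 km): east 1.0 sin 114° = 0.91, north 1.0 cos 114° = -0.41
Leg 3 (094°, 5.6 km): east 5.6 sin 94° = 5.59, north 5.6 cos 94° = -0.39
Net displacement: 0.01 east, 4.84 north. Direction back to start is (-0.01, -4.84): bearing = atan2(-0.01, -4.84) mod 360° = 180.11° ≈ 180°.

180°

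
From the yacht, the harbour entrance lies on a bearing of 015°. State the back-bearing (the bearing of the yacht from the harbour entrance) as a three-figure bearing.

195°

Back-bearing = 015° + 180° = 195°.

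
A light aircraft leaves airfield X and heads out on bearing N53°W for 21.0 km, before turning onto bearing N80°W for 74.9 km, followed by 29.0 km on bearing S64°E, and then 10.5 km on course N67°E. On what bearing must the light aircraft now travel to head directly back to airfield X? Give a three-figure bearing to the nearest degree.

107°

Leg 1 (N53°W, 21.0 km): east 21.0 sin 307° = -16.77, north 21.0 cos 307° = 12.64
Leg 2 (N80°W, 74.9 km): east 74.9 sin 280° = -73.76, north 74.9 cos 280° = 13.01
Leg 3 (S64°E, 29.0 km): east 29.0 sin 116° = 26.07, north 29.0 cos 116° = -12.71
Leg 4 (N67°E, 10.5 km): east 10.5 sin 67° = 9.67, north 10.5 cos 67° = 4.10
Net displacement: -54.80 east, 17.03 north. Direction back to start is (54.80, -17.03): bearing = atan2(54.80, -17.03) mod 360° = 107.27° ≈ 107°.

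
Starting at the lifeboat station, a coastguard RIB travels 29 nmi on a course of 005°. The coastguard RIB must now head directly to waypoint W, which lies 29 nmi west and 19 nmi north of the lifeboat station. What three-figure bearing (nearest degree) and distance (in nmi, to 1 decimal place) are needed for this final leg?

Leg 1 (005°, 29 nmi): east 29 sin 5° = 2.53, north 29 cos 5° = 28.89
Current position: (2.53, 28.89). Target: (-29, 19). Remaining: Δeast = -31.53, Δnorth = -9.89.
Bearing = atan2(-31.53, -9.89) mod 360° = 252.58°; distance = √((-31.53)² + (-9.89)²) = 33.042 nmi.

253°, 33.0 nmi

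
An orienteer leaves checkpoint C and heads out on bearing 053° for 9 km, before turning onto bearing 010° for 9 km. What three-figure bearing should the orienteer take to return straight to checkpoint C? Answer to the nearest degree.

212°

Leg 1 (053°, 9 km): east 9 sin 53° = 7.19, north 9 cos 53° = 5.42
Leg 2 (010°, 9 km): east 9 sin 10° = 1.56, north 9 cos 10° = 8.86
Net displacement: 8.75 east, 14.28 north. Direction back to start is (-8.75, -14.28): bearing = atan2(-8.75, -14.28) mod 360° = 211.50° ≈ 212°.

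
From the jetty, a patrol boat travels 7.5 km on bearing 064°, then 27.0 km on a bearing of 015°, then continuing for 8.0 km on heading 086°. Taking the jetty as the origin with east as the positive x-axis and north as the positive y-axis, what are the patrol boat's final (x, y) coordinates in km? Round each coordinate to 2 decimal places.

Leg 1 (064°, 7.5 km): east 7.5 sin 64° = 6.74, north 7.5 cos 64° = 3.29
Leg 2 (015°, 27.0 km): east 27.0 sin 15° = 6.99, north 27.0 cos 15° = 26.08
Leg 3 (086°, 8.0 km): east 8.0 sin 86° = 7.98, north 8.0 cos 86° = 0.56
Summing: 21.71 km east, 29.93 km north → (21.71, 29.93).

(21.71, 29.93)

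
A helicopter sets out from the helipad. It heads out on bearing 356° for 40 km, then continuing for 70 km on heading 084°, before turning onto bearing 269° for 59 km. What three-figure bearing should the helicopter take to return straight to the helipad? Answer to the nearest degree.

190°

Leg 1 (356°, 40 km): east 40 sin 356° = -2.79, north 40 cos 356° = 39.90
Leg 2 (084°, 70 km): east 70 sin 84° = 69.62, north 70 cos 84° = 7.32
Leg 3 (269°, 59 km): east 59 sin 269° = -58.99, north 59 cos 269° = -1.03
Net displacement: 7.84 east, 46.19 north. Direction back to start is (-7.84, -46.19): bearing = atan2(-7.84, -46.19) mod 360° = 189.63° ≈ 190°.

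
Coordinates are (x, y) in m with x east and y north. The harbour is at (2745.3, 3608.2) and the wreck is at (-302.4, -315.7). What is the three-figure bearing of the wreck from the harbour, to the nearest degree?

218°

Δeast = -302.4 − 2745.3 = -3047.70; Δnorth = -315.7 − 3608.2 = -3923.90.
Bearing = atan2(Δeast, Δnorth) mod 360° = 217.84° ≈ 218°.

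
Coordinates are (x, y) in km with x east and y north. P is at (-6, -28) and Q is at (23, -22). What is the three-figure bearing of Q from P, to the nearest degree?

078°

Δeast = 23 − -6 = 29.00; Δnorth = -22 − -28 = 6.00.
Bearing = atan2(Δeast, Δnorth) mod 360° = 78.31° ≈ 078°.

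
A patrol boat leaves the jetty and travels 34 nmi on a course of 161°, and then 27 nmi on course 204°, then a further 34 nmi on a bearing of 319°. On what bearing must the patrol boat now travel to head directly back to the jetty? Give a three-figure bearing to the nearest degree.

Leg 1 (161°, 34 nmi): east 34 sin 161° = 11.07, north 34 cos 161° = -32.15
Leg 2 (204°, 27 nmi): east 27 sin 204° = -10.98, north 27 cos 204° = -24.67
Leg 3 (319°, 34 nmi): east 34 sin 319° = -22.31, north 34 cos 319° = 25.66
Net displacement: -22.22 east, -31.15 north. Direction back to start is (22.22, 31.15): bearing = atan2(22.22, 31.15) mod 360° = 35.50° ≈ 035°.

035°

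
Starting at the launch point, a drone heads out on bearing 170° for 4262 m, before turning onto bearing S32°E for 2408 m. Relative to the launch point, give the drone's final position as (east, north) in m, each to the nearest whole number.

Leg 1 (170°, 4262 m): east 4262 sin 170° = 740.09, north 4262 cos 170° = -4197.25
Leg 2 (S32°E, 2408 m): east 2408 sin 148° = 1276.05, north 2408 cos 148° = -2042.10
Summing: 2016.13 m east, -6239.35 m north → (2016, -6239).

(2016, -6239)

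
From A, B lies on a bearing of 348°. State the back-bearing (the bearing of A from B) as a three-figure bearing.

Back-bearing = 348° − 180° = 168°.

168°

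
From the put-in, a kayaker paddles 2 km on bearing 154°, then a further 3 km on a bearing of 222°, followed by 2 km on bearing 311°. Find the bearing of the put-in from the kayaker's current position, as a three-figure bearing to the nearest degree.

044°

Leg 1 (154°, 2 km): east 2 sin 154° = 0.88, north 2 cos 154° = -1.80
Leg 2 (222°, 3 km): east 3 sin 222° = -2.01, north 3 cos 222° = -2.23
Leg 3 (311°, 2 km): east 2 sin 311° = -1.51, north 2 cos 311° = 1.31
Net displacement: -2.64 east, -2.71 north. Direction back to start is (2.64, 2.71): bearing = atan2(2.64, 2.71) mod 360° = 44.20° ≈ 044°.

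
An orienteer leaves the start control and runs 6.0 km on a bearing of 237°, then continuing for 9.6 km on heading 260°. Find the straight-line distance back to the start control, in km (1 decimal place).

Leg 1 (237°, 6.0 km): east 6.0 sin 237° = -5.03, north 6.0 cos 237° = -3.27
Leg 2 (260°, 9.6 km): east 9.6 sin 260° = -9.45, north 9.6 cos 260° = -1.67
Net: -14.49 east, -4.93 north. Distance = √((-14.49)² + (-4.93)²) = 15.304 km.

15.3 km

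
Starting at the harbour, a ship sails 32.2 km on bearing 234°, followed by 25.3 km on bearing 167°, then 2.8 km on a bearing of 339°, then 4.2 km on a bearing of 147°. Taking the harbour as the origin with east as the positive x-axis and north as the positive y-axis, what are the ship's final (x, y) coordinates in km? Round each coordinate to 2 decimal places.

Leg 1 (234°, 32.2 km): east 32.2 sin 234° = -26.05, north 32.2 cos 234° = -18.93
Leg 2 (167°, 25.3 km): east 25.3 sin 167° = 5.69, north 25.3 cos 167° = -24.65
Leg 3 (339°, 2.8 km): east 2.8 sin 339° = -1.00, north 2.8 cos 339° = 2.61
Leg 4 (147°, 4.2 km): east 4.2 sin 147° = 2.29, north 4.2 cos 147° = -3.52
Summing: -19.08 km east, -44.49 km north → (-19.08, -44.49).

(-19.08, -44.49)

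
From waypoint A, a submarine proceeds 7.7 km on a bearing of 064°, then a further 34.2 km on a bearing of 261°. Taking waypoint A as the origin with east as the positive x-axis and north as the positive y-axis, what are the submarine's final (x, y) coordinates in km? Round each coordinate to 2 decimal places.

Leg 1 (064°, 7.7 km): east 7.7 sin 64° = 6.92, north 7.7 cos 64° = 3.38
Leg 2 (261°, 34.2 km): east 34.2 sin 261° = -33.78, north 34.2 cos 261° = -5.35
Summing: -26.86 km east, -1.97 km north → (-26.86, -1.97).

(-26.86, -1.97)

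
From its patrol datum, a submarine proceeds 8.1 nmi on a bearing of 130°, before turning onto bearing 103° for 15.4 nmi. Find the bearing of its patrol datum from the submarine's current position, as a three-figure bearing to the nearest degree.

292°

Leg 1 (130°, 8.1 nmi): east 8.1 sin 130° = 6.20, north 8.1 cos 130° = -5.21
Leg 2 (103°, 15.4 nmi): east 15.4 sin 103° = 15.01, north 15.4 cos 103° = -3.46
Net displacement: 21.21 east, -8.67 north. Direction back to start is (-21.21, 8.67): bearing = atan2(-21.21, 8.67) mod 360° = 292.23° ≈ 292°.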